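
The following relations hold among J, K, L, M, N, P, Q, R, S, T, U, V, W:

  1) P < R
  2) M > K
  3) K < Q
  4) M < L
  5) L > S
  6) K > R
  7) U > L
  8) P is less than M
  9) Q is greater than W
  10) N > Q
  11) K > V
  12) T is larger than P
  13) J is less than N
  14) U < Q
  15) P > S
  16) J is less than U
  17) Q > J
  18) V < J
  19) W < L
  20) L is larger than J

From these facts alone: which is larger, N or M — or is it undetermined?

M < L < U < Q < N, by transitivity through L, U, Q.
So N is larger.

N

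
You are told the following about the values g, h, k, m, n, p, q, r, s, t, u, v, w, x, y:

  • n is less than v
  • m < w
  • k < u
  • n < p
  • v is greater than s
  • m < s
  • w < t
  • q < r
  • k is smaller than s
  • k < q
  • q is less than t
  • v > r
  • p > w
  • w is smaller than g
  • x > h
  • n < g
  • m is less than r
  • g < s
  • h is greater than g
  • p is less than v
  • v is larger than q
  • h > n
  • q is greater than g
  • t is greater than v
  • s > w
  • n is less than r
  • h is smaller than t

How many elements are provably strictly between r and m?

The relations place m below r. An element lies strictly between them when it is forced above m and also forced below r.
Above m: {w, g, q, h, s, x, p, v, t}. Below r: {n, k, w, g, q}.
Intersection: {w, g, q} — 3.

3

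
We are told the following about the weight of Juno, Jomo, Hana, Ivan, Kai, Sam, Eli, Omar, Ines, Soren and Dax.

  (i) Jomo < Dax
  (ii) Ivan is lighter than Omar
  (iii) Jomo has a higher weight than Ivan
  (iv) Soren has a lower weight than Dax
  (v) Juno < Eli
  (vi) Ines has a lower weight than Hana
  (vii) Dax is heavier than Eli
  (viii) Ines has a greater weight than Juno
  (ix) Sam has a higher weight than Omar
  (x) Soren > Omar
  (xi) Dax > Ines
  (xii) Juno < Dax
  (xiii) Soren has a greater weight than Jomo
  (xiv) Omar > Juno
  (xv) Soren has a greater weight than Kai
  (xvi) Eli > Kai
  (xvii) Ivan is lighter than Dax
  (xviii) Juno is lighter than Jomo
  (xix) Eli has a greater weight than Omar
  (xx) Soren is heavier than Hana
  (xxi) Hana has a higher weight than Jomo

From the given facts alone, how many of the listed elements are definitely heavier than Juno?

8

Directly above Juno: Ines, Omar, Jomo, Eli, Dax.
One step further: Hana, Soren, Sam (8 so far).
No other element is forced above Juno by the given relations, so the count is 8.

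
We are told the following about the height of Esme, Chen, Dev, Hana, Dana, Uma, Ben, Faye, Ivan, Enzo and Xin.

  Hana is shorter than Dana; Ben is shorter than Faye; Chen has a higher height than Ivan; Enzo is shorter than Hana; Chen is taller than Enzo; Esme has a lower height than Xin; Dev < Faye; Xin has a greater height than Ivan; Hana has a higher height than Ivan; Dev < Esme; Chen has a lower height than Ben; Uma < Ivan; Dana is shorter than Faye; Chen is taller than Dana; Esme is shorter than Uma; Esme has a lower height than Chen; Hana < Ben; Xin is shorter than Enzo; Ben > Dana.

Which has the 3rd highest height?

The consecutive relations fix a unique order: Dev < Esme < Uma < Ivan < Xin < Enzo < Hana < Dana < Chen < Ben < Faye.
The 3rd largest is Chen.

Chen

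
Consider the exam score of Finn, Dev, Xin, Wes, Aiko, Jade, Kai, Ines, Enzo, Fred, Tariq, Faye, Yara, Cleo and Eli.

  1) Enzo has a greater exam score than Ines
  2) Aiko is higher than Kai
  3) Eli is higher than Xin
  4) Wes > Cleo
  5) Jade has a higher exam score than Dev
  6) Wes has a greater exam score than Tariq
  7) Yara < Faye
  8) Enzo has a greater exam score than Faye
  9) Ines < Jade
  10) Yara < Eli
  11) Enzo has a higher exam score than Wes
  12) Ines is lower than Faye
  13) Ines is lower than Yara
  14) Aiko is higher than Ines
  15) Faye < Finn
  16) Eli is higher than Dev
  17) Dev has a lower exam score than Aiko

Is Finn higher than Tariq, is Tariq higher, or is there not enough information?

undetermined

Following every chain through Tariq: above Tariq we get Wes, Enzo.
Finn is not reached, and no chain runs the other way from Finn to Tariq.
So the given relations leave the order of Tariq and Finn undetermined.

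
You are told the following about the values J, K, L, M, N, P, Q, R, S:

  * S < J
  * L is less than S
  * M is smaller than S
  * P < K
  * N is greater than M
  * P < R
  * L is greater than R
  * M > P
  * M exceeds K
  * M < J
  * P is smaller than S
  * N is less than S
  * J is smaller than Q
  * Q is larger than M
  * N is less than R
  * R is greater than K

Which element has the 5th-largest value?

R

Piecing the relations together gives one ordering: P < K < M < N < R < L < S < J < Q.
The 5th largest is R.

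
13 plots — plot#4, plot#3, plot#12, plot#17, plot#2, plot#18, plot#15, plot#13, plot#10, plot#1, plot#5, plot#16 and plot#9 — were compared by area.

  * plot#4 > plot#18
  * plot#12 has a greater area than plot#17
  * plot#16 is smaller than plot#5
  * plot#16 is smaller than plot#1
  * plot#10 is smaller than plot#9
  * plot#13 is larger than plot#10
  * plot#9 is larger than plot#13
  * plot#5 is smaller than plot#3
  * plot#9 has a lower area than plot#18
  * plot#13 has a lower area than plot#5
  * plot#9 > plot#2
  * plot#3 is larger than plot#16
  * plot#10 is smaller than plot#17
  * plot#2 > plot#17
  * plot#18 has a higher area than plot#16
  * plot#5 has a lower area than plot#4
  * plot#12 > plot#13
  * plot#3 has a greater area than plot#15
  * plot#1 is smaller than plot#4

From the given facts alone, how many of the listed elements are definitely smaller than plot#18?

6

From plot#18 the given relations immediately reach plot#16, plot#9.
From those, plot#10, plot#2, plot#13 — 5 in total.
From those, plot#17 — 6 in total.
No other element is forced below plot#18 by the given relations, so the count is 6.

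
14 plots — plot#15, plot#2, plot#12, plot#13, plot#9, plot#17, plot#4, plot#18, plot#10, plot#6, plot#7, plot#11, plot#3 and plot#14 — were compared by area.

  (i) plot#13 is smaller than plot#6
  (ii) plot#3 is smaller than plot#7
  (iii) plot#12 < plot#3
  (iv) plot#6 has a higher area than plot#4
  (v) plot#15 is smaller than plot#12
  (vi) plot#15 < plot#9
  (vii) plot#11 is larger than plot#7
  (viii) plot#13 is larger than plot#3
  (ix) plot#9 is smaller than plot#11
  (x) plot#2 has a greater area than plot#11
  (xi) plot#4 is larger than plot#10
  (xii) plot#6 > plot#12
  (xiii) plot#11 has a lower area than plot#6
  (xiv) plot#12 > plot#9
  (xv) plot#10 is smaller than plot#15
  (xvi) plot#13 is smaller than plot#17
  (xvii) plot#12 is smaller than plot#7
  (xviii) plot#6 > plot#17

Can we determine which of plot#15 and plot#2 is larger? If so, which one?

Following the relations from plot#15: plot#15 < plot#9 < plot#12 < plot#3 < plot#7 < plot#11 < plot#2.
So plot#2 is larger.

plot#2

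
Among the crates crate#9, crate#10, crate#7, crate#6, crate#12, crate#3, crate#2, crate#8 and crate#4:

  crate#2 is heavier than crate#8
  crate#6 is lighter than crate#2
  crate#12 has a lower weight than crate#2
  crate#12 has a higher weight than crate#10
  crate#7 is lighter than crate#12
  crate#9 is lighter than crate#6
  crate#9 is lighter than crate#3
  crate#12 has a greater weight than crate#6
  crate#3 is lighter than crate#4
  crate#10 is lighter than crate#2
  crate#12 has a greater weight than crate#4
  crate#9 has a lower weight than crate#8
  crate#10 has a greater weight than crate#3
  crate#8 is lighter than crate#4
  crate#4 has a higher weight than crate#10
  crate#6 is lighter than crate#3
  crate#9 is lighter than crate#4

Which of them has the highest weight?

crate#2

Chaining downward from crate#2: directly below it, crate#8, crate#6, crate#10, crate#12; then crate#9, crate#3, crate#4, crate#7.
That covers every other element, and nothing is given above crate#2, so crate#2 is the highest weight.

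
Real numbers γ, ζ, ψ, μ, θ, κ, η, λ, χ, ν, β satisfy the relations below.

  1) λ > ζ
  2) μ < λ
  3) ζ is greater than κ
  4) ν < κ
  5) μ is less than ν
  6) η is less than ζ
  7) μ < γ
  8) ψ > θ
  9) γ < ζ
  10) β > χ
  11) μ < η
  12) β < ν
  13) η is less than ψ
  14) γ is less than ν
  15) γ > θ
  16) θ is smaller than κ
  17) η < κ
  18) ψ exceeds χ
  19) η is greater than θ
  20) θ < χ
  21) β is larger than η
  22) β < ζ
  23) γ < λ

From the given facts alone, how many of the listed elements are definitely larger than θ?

The elements the relations force above θ are χ, η, γ, β, ν, ψ, κ, ζ, λ — no chain reaches any other.
That is 9.

9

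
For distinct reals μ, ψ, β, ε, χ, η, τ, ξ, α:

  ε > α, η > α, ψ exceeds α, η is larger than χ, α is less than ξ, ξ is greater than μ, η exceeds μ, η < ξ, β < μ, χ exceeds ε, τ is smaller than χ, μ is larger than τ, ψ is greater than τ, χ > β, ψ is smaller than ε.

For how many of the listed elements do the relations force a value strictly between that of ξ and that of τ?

Chaining upward from τ reaches: μ, ψ, ε, χ, η.
Chaining downward from ξ reaches: β, α, μ, ψ, ε, χ, η.
Strictly between τ and ξ are those in both lists: μ, ψ, ε, χ, η — 5 elements.

5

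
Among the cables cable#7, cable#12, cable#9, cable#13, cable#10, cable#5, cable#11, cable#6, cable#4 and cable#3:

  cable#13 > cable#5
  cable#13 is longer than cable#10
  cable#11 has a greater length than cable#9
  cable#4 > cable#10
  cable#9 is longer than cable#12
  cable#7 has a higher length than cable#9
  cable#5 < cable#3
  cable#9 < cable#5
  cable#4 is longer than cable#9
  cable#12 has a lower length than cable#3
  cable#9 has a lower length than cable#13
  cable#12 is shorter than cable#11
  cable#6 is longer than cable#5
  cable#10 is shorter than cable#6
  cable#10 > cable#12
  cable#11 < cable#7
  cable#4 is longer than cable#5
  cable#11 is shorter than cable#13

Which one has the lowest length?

Chaining upward from cable#12: directly above it, cable#9, cable#11, cable#10, cable#3; then cable#7, cable#5, cable#6, cable#4, cable#13.
That covers every other element, and nothing is given below cable#12, so cable#12 is the lowest length.

cable#12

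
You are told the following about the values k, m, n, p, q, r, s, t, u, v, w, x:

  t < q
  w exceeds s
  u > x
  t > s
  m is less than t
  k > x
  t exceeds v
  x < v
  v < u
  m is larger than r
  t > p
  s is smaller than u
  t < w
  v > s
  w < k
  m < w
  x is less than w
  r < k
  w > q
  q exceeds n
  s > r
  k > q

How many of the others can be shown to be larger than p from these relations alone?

4

The elements the relations force above p are t, q, w, k — no chain reaches any other.
That is 4.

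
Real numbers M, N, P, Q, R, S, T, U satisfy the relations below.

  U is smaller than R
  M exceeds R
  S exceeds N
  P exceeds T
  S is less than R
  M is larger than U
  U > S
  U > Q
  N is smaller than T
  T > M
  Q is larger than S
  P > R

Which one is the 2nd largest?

T

Piecing the relations together gives one ordering: N < S < Q < U < R < M < T < P.
Counting 2 from the largest end gives T.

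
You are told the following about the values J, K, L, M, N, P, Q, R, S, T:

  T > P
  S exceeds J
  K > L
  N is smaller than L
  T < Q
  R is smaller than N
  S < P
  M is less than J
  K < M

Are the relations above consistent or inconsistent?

Every relation is compatible with R < N < L < K < M < J < S < P < T < Q; the set is consistent.

consistent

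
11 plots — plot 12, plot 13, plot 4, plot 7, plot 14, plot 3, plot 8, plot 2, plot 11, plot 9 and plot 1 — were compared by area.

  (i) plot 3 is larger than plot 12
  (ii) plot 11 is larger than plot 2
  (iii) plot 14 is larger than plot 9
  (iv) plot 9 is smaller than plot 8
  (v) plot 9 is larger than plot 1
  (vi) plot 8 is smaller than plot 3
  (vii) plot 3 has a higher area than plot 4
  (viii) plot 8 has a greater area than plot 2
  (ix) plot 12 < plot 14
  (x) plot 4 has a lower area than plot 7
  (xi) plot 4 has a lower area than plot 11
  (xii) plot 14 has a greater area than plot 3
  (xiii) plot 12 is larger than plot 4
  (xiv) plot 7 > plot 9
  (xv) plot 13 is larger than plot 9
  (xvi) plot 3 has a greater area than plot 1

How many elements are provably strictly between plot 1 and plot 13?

1

Chaining upward from plot 1 reaches: plot 9, plot 7, plot 8, plot 3, plot 14.
Chaining downward from plot 13 reaches: plot 9.
Strictly between plot 1 and plot 13 are those in both lists: plot 9 — 1 element.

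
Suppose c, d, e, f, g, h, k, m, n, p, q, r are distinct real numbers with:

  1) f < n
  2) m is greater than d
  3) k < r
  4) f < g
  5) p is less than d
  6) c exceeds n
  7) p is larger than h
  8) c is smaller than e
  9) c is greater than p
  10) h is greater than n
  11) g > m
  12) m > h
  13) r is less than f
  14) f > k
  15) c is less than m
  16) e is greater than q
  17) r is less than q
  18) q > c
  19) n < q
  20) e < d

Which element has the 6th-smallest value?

Chaining the given pairs: k < r < f < n < h < p < c < q < e < d < m < g.
Counting 6 from the smallest end gives p.

p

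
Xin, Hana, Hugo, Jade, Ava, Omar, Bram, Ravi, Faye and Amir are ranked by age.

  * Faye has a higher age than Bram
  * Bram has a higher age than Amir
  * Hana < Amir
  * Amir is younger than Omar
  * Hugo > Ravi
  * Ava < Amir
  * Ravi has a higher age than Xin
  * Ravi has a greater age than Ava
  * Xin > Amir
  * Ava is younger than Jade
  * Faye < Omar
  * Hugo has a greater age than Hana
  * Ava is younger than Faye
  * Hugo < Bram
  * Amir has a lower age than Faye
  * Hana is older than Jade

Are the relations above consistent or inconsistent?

Every relation is compatible with Ava < Jade < Hana < Amir < Xin < Ravi < Hugo < Bram < Faye < Omar; the set is consistent.

consistent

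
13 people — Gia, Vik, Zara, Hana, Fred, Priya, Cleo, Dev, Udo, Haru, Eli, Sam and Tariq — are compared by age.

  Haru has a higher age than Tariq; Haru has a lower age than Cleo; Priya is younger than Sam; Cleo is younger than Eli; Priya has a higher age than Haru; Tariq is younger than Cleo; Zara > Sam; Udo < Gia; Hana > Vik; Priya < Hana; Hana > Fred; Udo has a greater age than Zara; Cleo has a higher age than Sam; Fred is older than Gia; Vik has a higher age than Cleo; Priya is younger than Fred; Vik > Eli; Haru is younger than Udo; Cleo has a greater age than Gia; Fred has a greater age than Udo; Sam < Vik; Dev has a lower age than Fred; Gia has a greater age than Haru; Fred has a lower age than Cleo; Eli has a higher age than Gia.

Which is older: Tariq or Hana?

Link the given pairs in sequence: Tariq < Haru; Haru < Priya; Priya < Sam; Sam < Zara; Zara < Udo; Udo < Gia; Gia < Fred; Fred < Cleo; Cleo < Eli; Eli < Vik; Vik < Hana.
Chaining these gives Tariq < Haru < Priya < Sam < Zara < Udo < Gia < Fred < Cleo < Eli < Vik < Hana.
So Tariq < Hana; Hana is the older of the two.

Hana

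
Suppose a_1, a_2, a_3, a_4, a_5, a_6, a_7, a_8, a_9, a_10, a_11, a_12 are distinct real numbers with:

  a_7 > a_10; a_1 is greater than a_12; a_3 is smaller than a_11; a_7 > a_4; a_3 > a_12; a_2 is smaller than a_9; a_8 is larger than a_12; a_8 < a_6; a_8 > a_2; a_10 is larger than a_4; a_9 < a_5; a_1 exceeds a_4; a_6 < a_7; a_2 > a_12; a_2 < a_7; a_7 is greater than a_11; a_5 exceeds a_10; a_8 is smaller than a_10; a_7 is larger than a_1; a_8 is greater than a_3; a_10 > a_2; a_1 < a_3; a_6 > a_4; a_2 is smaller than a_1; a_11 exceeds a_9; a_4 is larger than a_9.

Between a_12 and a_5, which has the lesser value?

a_12

a_12 < a_2 and a_2 < a_9 give a_12 < a_9.
With a_9 < a_4: a_12 < a_2 < a_9 < a_4.
With a_4 < a_1: a_12 < a_2 < a_9 < a_4 < a_1.
With a_1 < a_3: a_12 < a_2 < a_9 < a_4 < a_1 < a_3.
With a_3 < a_8: a_12 < a_2 < a_9 < a_4 < a_1 < a_3 < a_8.
With a_8 < a_10: a_12 < a_2 < a_9 < a_4 < a_1 < a_3 < a_8 < a_10.
Then a_10 < a_5 extends the chain to a_5.
So a_12 < a_5; a_12 is the smaller of the two.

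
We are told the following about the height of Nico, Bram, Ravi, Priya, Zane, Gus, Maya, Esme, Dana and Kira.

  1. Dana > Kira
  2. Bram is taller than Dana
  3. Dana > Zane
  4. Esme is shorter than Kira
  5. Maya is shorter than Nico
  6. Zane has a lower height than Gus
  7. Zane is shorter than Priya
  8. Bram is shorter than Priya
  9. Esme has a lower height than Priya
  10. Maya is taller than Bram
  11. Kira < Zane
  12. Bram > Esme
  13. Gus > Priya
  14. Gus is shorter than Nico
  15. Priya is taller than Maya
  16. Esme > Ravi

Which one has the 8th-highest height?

Kira

The consecutive relations fix a unique order: Ravi < Esme < Kira < Zane < Dana < Bram < Maya < Priya < Gus < Nico.
Counting 8 from the largest end gives Kira.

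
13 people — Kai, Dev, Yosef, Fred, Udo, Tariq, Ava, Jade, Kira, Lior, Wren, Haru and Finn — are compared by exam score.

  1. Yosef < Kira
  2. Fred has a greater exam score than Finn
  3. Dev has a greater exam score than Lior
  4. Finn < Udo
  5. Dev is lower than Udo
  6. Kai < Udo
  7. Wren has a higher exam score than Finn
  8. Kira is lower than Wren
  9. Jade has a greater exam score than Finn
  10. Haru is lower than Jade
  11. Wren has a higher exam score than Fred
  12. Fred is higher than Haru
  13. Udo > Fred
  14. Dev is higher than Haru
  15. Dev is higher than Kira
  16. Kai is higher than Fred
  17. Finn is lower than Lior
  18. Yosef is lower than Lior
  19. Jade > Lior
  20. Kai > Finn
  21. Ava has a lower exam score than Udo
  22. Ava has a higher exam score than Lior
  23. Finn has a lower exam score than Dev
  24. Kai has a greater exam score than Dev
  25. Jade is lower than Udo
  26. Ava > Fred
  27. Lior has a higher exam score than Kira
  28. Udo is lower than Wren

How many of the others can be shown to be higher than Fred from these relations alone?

4

Directly above Fred: Ava, Kai, Udo, Wren.
No other element is forced above Fred by the given relations, so the count is 4.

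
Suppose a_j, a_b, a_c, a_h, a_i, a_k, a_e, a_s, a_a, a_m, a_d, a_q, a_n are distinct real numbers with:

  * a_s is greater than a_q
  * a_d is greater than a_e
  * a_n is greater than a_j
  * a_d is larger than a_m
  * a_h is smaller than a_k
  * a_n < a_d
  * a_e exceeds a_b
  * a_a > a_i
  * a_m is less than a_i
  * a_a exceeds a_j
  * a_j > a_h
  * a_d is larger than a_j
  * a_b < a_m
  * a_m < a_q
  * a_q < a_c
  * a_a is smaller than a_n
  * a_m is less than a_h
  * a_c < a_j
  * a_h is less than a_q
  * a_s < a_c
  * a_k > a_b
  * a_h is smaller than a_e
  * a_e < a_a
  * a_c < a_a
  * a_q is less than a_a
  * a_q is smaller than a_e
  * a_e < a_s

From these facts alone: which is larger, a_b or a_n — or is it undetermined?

a_b < a_m and a_m < a_h give a_b < a_h.
Then a_h < a_q extends the chain to a_q.
Then a_q < a_e extends the chain to a_e.
With a_e < a_s: a_b < a_m < a_h < a_q < a_e < a_s.
With a_s < a_c: a_b < a_m < a_h < a_q < a_e < a_s < a_c.
Then a_c < a_j extends the chain to a_j.
With a_j < a_a: a_b < a_m < a_h < a_q < a_e < a_s < a_c < a_j < a_a.
Then a_a < a_n extends the chain to a_n.
So a_n is larger.

a_n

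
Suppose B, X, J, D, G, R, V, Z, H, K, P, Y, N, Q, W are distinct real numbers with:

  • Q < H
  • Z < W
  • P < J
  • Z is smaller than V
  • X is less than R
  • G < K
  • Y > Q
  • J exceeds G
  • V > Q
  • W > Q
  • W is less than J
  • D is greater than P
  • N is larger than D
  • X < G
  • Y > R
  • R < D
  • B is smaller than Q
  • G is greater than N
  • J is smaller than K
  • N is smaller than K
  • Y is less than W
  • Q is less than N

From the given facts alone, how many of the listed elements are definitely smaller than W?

The elements the relations force below W are Z, B, X, R, Q, Y — no chain reaches any other.
That is 6.

6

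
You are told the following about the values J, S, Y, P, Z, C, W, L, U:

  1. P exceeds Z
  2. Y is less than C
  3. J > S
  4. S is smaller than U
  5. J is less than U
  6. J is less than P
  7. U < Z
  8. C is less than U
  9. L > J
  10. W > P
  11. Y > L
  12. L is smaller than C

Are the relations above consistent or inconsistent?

consistent

The single ordering S < J < L < Y < C < U < Z < P < W satisfies every listed relation, so no contradiction arises.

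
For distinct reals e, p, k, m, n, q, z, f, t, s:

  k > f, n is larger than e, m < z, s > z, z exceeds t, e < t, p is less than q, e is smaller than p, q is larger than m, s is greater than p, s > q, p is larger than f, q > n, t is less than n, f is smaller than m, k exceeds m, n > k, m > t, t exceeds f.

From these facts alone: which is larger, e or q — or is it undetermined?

q

e < t and t < m give e < m.
With m < k: e < t < m < k.
Then k < n extends the chain to n.
Then n < q extends the chain to q.
So q is larger.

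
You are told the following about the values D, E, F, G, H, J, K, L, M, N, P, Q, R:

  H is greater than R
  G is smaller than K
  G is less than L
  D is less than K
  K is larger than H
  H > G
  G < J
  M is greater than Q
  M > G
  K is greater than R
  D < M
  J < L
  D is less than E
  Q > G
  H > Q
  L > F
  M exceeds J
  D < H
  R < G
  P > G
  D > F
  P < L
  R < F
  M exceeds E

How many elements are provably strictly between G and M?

2

Chaining upward from G reaches: J, Q, P, H, L, K.
Chaining downward from M reaches: R, J, F, Q, D, E.
Strictly between G and M are those in both lists: J, Q — 2 elements.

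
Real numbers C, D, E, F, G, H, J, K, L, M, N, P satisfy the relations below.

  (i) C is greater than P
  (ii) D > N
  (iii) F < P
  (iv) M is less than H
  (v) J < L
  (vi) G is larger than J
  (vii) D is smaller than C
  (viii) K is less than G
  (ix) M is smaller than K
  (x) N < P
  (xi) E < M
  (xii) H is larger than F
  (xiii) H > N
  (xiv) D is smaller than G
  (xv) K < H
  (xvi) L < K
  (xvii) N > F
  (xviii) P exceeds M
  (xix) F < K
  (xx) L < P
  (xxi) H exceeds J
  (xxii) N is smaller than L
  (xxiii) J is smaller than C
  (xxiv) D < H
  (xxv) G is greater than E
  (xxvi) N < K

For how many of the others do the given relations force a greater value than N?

7

The elements the relations force above N are L, D, K, P, G, C, H — no chain reaches any other.
That is 7.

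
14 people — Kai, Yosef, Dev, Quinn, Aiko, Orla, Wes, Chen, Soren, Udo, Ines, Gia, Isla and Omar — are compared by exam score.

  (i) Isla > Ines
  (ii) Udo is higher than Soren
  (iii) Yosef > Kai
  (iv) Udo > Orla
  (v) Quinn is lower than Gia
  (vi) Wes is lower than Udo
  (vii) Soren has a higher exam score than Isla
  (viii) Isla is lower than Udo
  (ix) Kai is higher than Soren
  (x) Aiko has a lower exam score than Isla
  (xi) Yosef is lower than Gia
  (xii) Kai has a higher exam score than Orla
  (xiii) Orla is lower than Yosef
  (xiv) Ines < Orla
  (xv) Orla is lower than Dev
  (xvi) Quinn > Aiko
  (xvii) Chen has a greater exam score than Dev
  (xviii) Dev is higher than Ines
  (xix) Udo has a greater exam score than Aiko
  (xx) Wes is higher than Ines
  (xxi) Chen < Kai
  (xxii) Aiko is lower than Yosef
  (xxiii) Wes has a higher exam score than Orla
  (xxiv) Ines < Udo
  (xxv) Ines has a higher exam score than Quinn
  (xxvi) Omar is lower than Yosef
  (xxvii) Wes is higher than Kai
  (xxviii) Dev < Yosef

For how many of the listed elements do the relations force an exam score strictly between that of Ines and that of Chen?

The relations place Ines below Chen. An element lies strictly between them when it is forced above Ines and also forced below Chen.
Above Ines: {Orla, Isla, Dev, Soren, Kai, Wes, Udo, Yosef, Gia}. Below Chen: {Aiko, Quinn, Orla, Dev}.
Intersection: {Orla, Dev} — 2.

2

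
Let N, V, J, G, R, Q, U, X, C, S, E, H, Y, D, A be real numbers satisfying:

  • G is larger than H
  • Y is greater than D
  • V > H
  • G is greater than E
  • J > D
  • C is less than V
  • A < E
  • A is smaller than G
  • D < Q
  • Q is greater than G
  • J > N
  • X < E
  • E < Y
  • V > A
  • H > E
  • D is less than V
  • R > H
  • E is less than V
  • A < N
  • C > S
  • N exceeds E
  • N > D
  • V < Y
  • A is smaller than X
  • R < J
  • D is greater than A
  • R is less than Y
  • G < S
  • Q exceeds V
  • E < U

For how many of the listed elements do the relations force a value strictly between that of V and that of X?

The relations place X below V. An element lies strictly between them when it is forced above X and also forced below V.
Above X: {E, H, G, S, R, C, Y, U, N, J, Q}. Below V: {A, E, H, G, S, C, D}.
Intersection: {E, H, G, S, C} — 5.

5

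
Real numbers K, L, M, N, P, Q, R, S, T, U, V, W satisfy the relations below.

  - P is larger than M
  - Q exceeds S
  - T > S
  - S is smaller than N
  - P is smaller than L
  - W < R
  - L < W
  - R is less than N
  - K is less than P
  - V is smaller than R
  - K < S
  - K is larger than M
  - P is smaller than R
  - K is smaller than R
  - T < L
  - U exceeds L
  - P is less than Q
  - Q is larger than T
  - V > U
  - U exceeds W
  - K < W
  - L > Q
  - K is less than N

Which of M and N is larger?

Following the relations from M: M < K < S < T < Q < L < W < U < V < R < N.
So M < N; N is the larger of the two.

N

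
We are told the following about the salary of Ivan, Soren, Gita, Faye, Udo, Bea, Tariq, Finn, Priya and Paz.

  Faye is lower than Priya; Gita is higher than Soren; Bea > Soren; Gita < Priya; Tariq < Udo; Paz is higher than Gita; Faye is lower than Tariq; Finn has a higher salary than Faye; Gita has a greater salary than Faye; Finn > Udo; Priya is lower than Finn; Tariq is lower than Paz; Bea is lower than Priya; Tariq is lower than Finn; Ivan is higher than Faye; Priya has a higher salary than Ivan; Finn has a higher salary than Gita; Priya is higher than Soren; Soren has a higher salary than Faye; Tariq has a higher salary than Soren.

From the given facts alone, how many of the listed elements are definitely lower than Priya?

5

The elements the relations force below Priya are Faye, Soren, Gita, Bea, Ivan — no chain reaches any other.
That is 5.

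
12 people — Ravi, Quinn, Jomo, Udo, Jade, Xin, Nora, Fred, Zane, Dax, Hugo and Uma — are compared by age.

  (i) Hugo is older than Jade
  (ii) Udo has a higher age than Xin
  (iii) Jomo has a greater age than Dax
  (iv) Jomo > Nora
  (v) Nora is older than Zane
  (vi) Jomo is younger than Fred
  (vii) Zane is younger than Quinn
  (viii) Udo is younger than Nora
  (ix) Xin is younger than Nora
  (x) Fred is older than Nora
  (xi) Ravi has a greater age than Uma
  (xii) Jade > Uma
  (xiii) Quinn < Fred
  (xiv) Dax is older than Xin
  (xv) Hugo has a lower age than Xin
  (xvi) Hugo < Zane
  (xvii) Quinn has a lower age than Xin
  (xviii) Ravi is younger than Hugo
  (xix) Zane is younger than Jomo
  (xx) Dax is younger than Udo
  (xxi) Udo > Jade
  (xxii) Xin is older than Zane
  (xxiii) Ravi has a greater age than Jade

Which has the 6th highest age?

Xin

Chaining the given pairs: Uma < Jade < Ravi < Hugo < Zane < Quinn < Xin < Dax < Udo < Nora < Jomo < Fred.
The 6th largest is Xin.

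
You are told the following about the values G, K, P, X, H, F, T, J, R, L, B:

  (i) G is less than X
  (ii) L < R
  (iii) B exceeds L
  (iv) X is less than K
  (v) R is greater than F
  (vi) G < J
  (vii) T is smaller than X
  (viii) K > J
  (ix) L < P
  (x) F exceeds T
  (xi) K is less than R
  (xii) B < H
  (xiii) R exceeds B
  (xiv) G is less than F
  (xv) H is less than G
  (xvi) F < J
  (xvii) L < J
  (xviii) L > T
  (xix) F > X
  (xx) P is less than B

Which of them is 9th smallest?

J

Piecing the relations together gives one ordering: T < L < P < B < H < G < X < F < J < K < R.
The 9th smallest is J.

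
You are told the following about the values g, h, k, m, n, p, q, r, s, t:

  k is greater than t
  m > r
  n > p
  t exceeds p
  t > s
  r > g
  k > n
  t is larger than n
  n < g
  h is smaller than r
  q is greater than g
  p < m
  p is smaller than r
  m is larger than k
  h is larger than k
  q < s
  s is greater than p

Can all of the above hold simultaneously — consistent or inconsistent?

The single ordering p < n < g < q < s < t < k < h < r < m satisfies every listed relation, so no contradiction arises.

consistent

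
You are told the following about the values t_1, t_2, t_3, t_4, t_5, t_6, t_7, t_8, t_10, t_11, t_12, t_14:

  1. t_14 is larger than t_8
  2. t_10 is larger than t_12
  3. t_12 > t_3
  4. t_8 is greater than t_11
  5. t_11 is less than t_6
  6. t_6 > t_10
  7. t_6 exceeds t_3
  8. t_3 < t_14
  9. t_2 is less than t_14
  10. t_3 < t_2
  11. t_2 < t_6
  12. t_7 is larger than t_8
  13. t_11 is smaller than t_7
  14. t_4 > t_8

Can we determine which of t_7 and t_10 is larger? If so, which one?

undetermined

Following every chain through t_10: above t_10 we get t_6; below t_10 we get t_3, t_12.
t_7 is not reached, and no chain runs the other way from t_7 to t_10.
So the given relations leave the order of t_10 and t_7 undetermined.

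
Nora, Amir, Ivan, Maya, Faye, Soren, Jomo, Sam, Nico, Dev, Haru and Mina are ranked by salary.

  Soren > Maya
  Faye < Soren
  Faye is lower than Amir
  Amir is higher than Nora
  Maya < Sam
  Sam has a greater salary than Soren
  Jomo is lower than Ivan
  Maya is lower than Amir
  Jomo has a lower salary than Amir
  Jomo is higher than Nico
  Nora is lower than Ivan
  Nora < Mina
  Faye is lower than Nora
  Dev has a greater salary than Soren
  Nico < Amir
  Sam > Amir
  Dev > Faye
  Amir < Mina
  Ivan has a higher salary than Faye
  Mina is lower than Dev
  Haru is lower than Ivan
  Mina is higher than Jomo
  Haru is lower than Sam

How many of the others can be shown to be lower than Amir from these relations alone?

The elements the relations force below Amir are Maya, Nico, Jomo, Faye, Nora — no chain reaches any other.
That is 5.

5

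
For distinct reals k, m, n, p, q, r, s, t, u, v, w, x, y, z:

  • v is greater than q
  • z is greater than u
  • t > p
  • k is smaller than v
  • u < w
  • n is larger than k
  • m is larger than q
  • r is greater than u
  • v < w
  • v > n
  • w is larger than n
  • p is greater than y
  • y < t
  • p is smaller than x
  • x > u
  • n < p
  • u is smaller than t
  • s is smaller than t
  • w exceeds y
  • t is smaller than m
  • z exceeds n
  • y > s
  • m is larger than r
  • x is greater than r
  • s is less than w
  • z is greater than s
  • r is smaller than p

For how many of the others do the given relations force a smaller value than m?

9

The elements the relations force below m are k, u, r, n, s, y, p, t, q — no chain reaches any other.
That is 9.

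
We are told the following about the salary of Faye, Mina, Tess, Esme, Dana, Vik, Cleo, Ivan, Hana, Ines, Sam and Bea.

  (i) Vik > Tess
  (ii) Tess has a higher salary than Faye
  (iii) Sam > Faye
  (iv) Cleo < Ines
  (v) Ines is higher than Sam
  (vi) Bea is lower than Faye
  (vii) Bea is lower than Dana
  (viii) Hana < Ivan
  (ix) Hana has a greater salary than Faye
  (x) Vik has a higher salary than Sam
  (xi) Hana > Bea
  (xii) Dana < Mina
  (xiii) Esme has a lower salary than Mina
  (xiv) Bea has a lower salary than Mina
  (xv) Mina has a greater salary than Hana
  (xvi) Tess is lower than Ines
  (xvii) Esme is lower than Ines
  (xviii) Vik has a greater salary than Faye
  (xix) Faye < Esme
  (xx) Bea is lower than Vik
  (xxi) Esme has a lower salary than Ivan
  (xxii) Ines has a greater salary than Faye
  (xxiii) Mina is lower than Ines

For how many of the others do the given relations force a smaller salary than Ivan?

4

From Ivan the given relations immediately reach Hana, Esme.
From those, Bea, Faye — 4 in total.
No other element is forced below Ivan by the given relations, so the count is 4.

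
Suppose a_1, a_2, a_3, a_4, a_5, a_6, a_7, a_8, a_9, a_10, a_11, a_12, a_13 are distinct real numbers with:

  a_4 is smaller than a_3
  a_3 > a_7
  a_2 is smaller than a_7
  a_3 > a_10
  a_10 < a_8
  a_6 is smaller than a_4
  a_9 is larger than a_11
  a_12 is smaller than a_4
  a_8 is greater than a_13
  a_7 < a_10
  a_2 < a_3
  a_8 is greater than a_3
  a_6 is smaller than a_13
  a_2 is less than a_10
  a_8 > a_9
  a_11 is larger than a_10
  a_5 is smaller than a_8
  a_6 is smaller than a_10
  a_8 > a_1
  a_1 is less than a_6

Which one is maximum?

a_8

Chaining downward from a_8: directly below it, a_1, a_5, a_10, a_9, a_13, a_3; then a_2, a_6, a_7, a_4, a_11; then a_12.
That covers every other element, and nothing is given above a_8, so a_8 is the maximum.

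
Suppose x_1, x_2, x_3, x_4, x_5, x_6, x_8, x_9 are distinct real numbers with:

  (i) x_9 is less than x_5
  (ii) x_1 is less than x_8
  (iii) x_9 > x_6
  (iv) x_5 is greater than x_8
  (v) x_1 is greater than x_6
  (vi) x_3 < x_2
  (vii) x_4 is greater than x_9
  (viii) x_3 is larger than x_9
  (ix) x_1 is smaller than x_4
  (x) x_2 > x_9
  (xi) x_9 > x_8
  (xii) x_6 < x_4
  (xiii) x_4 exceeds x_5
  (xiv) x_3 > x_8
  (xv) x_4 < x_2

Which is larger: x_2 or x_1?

x_2

x_1 < x_8 and x_8 < x_9 give x_1 < x_9.
Then x_9 < x_5 extends the chain to x_5.
Then x_5 < x_4 extends the chain to x_4.
Then x_4 < x_2 extends the chain to x_2.
So x_1 < x_2; x_2 is the larger of the two.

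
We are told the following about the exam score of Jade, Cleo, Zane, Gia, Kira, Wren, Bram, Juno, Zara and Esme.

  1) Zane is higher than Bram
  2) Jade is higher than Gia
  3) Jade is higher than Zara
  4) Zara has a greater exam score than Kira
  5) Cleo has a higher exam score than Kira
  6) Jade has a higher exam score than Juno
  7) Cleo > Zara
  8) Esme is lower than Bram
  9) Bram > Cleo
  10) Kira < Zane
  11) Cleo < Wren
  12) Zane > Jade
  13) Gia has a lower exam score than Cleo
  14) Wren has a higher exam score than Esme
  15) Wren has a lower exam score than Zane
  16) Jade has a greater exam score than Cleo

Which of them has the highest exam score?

Zane

Chaining downward from Zane: directly below it, Kira, Bram, Wren, Jade; then Gia, Juno, Zara, Esme, Cleo.
That covers every other element, and nothing is given above Zane, so Zane is the highest exam score.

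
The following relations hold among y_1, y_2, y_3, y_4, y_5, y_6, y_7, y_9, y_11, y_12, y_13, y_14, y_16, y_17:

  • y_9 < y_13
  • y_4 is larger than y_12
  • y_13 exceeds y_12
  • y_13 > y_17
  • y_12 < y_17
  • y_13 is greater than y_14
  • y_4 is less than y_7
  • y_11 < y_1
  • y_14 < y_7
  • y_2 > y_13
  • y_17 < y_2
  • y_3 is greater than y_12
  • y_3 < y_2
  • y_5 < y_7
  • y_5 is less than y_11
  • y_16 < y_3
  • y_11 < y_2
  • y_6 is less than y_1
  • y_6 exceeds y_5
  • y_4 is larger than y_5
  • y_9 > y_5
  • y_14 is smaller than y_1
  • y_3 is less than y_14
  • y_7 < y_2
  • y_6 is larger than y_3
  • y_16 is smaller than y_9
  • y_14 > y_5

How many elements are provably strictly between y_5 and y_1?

3

The relations place y_5 below y_1. An element lies strictly between them when it is forced above y_5 and also forced below y_1.
Above y_5: {y_9, y_4, y_14, y_11, y_13, y_6, y_7, y_2}. Below y_1: {y_12, y_16, y_3, y_14, y_11, y_6}.
Intersection: {y_14, y_11, y_6} — 3.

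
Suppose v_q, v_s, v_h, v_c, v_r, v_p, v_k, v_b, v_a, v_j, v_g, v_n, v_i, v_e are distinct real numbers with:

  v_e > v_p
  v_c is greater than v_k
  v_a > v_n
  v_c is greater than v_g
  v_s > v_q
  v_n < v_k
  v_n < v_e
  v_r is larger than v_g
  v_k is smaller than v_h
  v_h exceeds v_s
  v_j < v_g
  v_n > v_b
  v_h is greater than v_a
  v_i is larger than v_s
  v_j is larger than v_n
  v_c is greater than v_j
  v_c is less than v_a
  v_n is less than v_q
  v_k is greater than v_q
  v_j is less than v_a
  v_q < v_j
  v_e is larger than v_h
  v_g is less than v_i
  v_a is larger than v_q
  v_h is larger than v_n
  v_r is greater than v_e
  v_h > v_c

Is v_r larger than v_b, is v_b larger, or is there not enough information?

v_r

v_b < v_n and v_n < v_q give v_b < v_q.
Then v_q < v_k extends the chain to v_k.
With v_k < v_c: v_b < v_n < v_q < v_k < v_c.
Then v_c < v_a extends the chain to v_a.
With v_a < v_h: v_b < v_n < v_q < v_k < v_c < v_a < v_h.
Then v_h < v_e extends the chain to v_e.
Then v_e < v_r extends the chain to v_r.
So v_r is larger.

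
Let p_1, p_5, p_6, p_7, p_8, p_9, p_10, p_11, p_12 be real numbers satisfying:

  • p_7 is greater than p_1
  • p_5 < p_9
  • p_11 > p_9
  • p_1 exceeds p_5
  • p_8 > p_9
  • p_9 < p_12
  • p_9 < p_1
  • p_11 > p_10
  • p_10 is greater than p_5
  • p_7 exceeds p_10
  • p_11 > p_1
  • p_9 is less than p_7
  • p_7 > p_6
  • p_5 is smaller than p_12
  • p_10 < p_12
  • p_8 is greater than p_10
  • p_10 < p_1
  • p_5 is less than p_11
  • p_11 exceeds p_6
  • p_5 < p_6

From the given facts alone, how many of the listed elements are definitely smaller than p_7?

5

The elements the relations force below p_7 are p_5, p_6, p_10, p_9, p_1 — no chain reaches any other.
That is 5.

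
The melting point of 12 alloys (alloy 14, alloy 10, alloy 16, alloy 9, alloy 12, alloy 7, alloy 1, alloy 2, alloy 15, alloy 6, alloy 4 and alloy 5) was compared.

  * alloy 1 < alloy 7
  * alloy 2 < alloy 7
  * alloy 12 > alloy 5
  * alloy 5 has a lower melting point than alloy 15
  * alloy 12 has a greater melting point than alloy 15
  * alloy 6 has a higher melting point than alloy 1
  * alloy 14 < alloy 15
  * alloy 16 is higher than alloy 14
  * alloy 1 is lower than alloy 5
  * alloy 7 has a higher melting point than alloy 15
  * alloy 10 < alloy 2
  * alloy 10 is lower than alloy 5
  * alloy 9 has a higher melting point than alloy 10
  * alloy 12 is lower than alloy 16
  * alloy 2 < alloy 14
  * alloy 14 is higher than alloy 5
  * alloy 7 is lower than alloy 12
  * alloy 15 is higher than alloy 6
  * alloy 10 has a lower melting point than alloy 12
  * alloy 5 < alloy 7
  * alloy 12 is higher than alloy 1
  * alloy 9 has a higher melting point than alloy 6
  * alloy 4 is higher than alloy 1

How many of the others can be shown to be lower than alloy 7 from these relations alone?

7

The elements the relations force below alloy 7 are alloy 1, alloy 6, alloy 10, alloy 5, alloy 2, alloy 14, alloy 15 — no chain reaches any other.
That is 7.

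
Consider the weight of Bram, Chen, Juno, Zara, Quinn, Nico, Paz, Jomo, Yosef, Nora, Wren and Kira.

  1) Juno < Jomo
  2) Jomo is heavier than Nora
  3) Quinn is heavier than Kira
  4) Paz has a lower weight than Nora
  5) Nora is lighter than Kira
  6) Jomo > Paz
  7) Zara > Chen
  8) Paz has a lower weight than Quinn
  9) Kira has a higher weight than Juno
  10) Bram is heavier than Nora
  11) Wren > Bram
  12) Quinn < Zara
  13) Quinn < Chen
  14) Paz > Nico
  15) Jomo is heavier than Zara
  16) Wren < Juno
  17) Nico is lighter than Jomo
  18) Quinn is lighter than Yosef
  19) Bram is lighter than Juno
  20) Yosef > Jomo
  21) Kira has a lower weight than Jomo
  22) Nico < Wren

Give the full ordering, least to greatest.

Nothing is placed below Nico, so it is least; from there Nico < Paz; Paz < Nora; Nora < Bram; Bram < Wren; Wren < Juno; Juno < Kira; Kira < Quinn; Quinn < Chen; Chen < Zara; Zara < Jomo; Jomo < Yosef, each given directly.

Nico < Paz < Nora < Bram < Wren < Juno < Kira < Quinn < Chen < Zara < Jomo < Yosef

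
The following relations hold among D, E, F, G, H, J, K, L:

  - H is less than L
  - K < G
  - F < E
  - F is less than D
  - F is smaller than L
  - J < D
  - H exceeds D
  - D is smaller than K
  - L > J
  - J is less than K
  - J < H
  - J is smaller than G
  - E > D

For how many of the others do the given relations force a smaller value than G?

The elements the relations force below G are J, F, D, K — no chain reaches any other.
That is 4.

4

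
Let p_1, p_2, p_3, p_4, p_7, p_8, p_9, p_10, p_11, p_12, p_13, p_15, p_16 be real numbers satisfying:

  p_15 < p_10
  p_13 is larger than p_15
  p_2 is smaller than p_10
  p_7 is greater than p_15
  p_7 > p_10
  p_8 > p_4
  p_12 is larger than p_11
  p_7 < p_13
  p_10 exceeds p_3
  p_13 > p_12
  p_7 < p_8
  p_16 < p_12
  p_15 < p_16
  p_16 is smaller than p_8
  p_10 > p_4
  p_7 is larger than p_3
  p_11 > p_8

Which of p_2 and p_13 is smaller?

p_2 < p_10 < p_7 < p_8 < p_11 < p_12 < p_13, by transitivity through p_10, p_7, p_8, p_11, p_12.
So p_2 < p_13; p_2 is the smaller of the two.

p_2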